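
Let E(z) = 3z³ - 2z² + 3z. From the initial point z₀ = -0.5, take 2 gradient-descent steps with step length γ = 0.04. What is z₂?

-1.261076

E′(z) = 9z² - 4z + 3
z₁ = -0.5 − 0.04·7.25 = -0.79
z₂ = -0.79 − 0.04·11.7769 = -1.261076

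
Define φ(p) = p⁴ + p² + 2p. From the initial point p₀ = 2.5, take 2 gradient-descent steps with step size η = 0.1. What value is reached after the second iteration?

31.48845

φ′(p) = 4p³ + 2p + 2
p₁ = 2.5 − 0.1·69.5 = -4.45
p₂ = -4.45 − 0.1·(-359.3845) = 31.48845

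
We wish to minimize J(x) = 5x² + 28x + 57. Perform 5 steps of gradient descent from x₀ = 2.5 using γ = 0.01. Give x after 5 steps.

J′(x) = 10x + 28
Step 1: J′(2.5) = 53; x₁ = 2.5 − 0.01·53 = 1.97
Step 2: J′(1.97) = 47.7; x₂ = 1.97 − 0.01·47.7 = 1.493
Step 3: J′(1.493) = 42.93; x₃ = 1.493 − 0.01·42.93 = 1.0637
Step 4: J′(1.0637) = 38.637; x₄ = 1.0637 − 0.01·38.637 = 0.67733
Step 5: J′(0.67733) = 34.7733; x₅ = 0.67733 − 0.01·34.7733 = 0.329597

0.329597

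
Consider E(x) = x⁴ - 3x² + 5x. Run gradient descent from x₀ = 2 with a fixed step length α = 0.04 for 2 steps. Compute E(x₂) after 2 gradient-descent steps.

E′(x) = 4x³ - 6x + 5
Step 1: E′(2) = 25; x₁ = 2 − 0.04·25 = 1
Step 2: E′(1) = 3; x₂ = 1 − 0.04·3 = 0.88
E(0.88) = 2.67649536

2.67649536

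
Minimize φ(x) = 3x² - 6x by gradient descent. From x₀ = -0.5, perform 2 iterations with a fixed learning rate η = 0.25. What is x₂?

0.625

φ′(x) = 6x - 6
x₁ = -0.5 − 0.25·(-9) = 1.75
x₂ = 1.75 − 0.25·4.5 = 0.625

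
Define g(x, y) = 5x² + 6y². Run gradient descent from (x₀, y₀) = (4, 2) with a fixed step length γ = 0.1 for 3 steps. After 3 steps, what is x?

∇g = (10x, 12y)
Step 1: at (4, 2), ∇g = (40, 24) → (4, 2) − 0.1·(40, 24) = (0, -0.4)
Step 2: at (0, -0.4), ∇g = (0, -4.8) → (0, -0.4) − 0.1·(0, -4.8) = (0, 0.08)
Step 3: at (0, 0.08), ∇g = (0, 0.96) → (0, 0.08) − 0.1·(0, 0.96) = (0, -0.016)
x = 0

0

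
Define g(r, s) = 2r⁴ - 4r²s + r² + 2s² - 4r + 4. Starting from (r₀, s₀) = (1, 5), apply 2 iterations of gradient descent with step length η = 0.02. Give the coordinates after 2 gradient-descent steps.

(2.19212288, 4.531392)

∇g = (8r³ - 8rs + 2r - 4, -4r² + 4s)
Step 1: at (1, 5), ∇g = (-34, 16) → (1, 5) − 0.02·(-34, 16) = (1.68, 4.68)
Step 2: at (1.68, 4.68), ∇g = (-25.606144, 7.4304) → (1.68, 4.68) − 0.02·(-25.606144, 7.4304) = (2.19212288, 4.531392)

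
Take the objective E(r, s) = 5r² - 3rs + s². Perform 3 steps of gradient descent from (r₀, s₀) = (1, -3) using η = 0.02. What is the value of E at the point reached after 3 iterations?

∇E = (10r - 3s, -3r + 2s)
(r₁, s₁) = (1, -3) − 0.02·(19, -9) = (0.62, -2.82)
(r₂, s₂) = (0.62, -2.82) − 0.02·(14.66, -7.5) = (0.3268, -2.67)
(r₃, s₃) = (0.3268, -2.67) − 0.02·(11.278, -6.3204) = (0.10124, -2.543592)
E(0.10124, -2.543592) = 7.293647712704

7.293647712704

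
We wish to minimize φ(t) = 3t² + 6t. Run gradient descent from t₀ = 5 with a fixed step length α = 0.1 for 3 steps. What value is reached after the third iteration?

-0.616

φ′(t) = 6t + 6
t₁ = 5 − 0.1·36 = 1.4
t₂ = 1.4 − 0.1·14.4 = -0.04
t₃ = -0.04 − 0.1·5.76 = -0.616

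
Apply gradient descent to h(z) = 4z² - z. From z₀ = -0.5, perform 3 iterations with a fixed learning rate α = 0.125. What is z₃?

0.125

h′(z) = 8z - 1
z₁ = -0.5 − 0.125·(-5) = 0.125
z₂ = 0.125 − 0.125·0 = 0.125
z₃ = 0.125 − 0.125·0 = 0.125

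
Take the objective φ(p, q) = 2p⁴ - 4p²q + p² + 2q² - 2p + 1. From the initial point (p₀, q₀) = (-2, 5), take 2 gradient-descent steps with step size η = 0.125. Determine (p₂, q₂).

∇φ = (8p³ - 8pq + 2p - 2, -4p² + 4q)
(p₁, q₁) = (-2, 5) − 0.125·(10, 4) = (-3.25, 4.5)
(p₂, q₂) = (-3.25, 4.5) − 0.125·(-166.125, -24.25) = (17.515625, 7.53125)

(17.515625, 7.53125)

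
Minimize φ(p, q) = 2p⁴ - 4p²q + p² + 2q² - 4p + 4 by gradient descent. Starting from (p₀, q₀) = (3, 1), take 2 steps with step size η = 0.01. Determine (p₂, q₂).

(1.09545472, 1.312144)

∇φ = (8p³ - 8pq + 2p - 4, -4p² + 4q)
Step 1: at (3, 1), ∇φ = (194, -32) → (3, 1) − 0.01·(194, -32) = (1.06, 1.32)
Step 2: at (1.06, 1.32), ∇φ = (-3.545472, 0.7856) → (1.06, 1.32) − 0.01·(-3.545472, 0.7856) = (1.09545472, 1.312144)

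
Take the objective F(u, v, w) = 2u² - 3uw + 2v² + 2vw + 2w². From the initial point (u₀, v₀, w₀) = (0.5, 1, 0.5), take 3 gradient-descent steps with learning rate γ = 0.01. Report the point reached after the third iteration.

∇F = (4u - 3w, 4v + 2w, -3u + 2v + 4w)
Step 1: at (0.5, 1, 0.5), ∇F = (0.5, 5, 2.5) → (0.5, 1, 0.5) − 0.01·(0.5, 5, 2.5) = (0.495, 0.95, 0.475)
Step 2: at (0.495, 0.95, 0.475), ∇F = (0.555, 4.75, 2.315) → (0.495, 0.95, 0.475) − 0.01·(0.555, 4.75, 2.315) = (0.48945, 0.9025, 0.45185)
Step 3: at (0.48945, 0.9025, 0.45185), ∇F = (0.60225, 4.5137, 2.14405) → (0.48945, 0.9025, 0.45185) − 0.01·(0.60225, 4.5137, 2.14405) = (0.4834275, 0.857363, 0.4304095)

(0.4834275, 0.857363, 0.4304095)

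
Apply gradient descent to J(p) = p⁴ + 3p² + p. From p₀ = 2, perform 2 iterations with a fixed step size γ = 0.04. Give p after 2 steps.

J′(p) = 4p³ + 6p + 1
p₁ = 2 − 0.04·45 = 0.2
p₂ = 0.2 − 0.04·2.232 = 0.11072

0.11072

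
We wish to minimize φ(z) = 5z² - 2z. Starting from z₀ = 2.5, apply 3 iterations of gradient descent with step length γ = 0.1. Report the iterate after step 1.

φ′(z) = 10z - 2
Step 1: φ′(2.5) = 23; z₁ = 2.5 − 0.1·23 = 0.2

0.2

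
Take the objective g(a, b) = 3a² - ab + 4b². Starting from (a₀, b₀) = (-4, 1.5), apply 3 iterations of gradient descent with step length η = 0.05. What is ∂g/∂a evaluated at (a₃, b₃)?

∇g = (6a - b, -a + 8b)
Step 1: at (-4, 1.5), ∇g = (-25.5, 16) → (-4, 1.5) − 0.05·(-25.5, 16) = (-2.725, 0.7)
Step 2: at (-2.725, 0.7), ∇g = (-17.05, 8.325) → (-2.725, 0.7) − 0.05·(-17.05, 8.325) = (-1.8725, 0.28375)
Step 3: at (-1.8725, 0.28375), ∇g = (-11.51875, 4.1425) → (-1.8725, 0.28375) − 0.05·(-11.51875, 4.1425) = (-1.2965625, 0.076625)
∂g/∂a at (-1.2965625, 0.076625) = -7.856

-7.856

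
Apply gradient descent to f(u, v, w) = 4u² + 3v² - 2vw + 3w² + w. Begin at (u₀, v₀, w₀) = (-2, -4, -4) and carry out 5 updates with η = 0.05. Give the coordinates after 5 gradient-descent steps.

∇f = (8u, 6v - 2w, -2v + 6w + 1)
Step 1: at (-2, -4, -4), ∇f = (-16, -16, -15) → (-2, -4, -4) − 0.05·(-16, -16, -15) = (-1.2, -3.2, -3.25)
Step 2: at (-1.2, -3.2, -3.25), ∇f = (-9.6, -12.7, -12.1) → (-1.2, -3.2, -3.25) − 0.05·(-9.6, -12.7, -12.1) = (-0.72, -2.565, -2.645)
Step 3: at (-0.72, -2.565, -2.645), ∇f = (-5.76, -10.1, -9.74) → (-0.72, -2.565, -2.645) − 0.05·(-5.76, -10.1, -9.74) = (-0.432, -2.06, -2.158)
Step 4: at (-0.432, -2.06, -2.158), ∇f = (-3.456, -8.044, -7.828) → (-0.432, -2.06, -2.158) − 0.05·(-3.456, -8.044, -7.828) = (-0.2592, -1.6578, -1.7666)
Step 5: at (-0.2592, -1.6578, -1.7666), ∇f = (-2.0736, -6.4136, -6.284) → (-0.2592, -1.6578, -1.7666) − 0.05·(-2.0736, -6.4136, -6.284) = (-0.15552, -1.33712, -1.4524)

(-0.15552, -1.33712, -1.4524)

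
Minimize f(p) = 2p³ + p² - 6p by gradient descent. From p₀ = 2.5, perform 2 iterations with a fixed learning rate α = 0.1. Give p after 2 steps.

f′(p) = 6p² + 2p - 6
Step 1: f′(2.5) = 36.5; p₁ = 2.5 − 0.1·36.5 = -1.15
Step 2: f′(-1.15) = -0.365; p₂ = -1.15 − 0.1·(-0.365) = -1.1135

-1.1135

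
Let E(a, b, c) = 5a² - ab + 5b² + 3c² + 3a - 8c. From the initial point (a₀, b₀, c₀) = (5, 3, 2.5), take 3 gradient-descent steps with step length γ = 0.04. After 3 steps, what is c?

1.845472

∇E = (10a - b + 3, -a + 10b, 6c - 8)
(a₁, b₁, c₁) = (5, 3, 2.5) − 0.04·(50, 25, 7) = (3, 2, 2.22)
(a₂, b₂, c₂) = (3, 2, 2.22) − 0.04·(31, 17, 5.32) = (1.76, 1.32, 2.0072)
(a₃, b₃, c₃) = (1.76, 1.32, 2.0072) − 0.04·(19.28, 11.44, 4.0432) = (0.9888, 0.8624, 1.845472)
c = 1.845472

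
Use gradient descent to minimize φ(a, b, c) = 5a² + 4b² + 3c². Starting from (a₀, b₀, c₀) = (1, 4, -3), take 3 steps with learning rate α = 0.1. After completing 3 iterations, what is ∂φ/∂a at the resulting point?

∇φ = (10a, 8b, 6c)
Step 1: at (1, 4, -3), ∇φ = (10, 32, -18) → (1, 4, -3) − 0.1·(10, 32, -18) = (0, 0.8, -1.2)
Step 2: at (0, 0.8, -1.2), ∇φ = (0, 6.4, -7.2) → (0, 0.8, -1.2) − 0.1·(0, 6.4, -7.2) = (0, 0.16, -0.48)
Step 3: at (0, 0.16, -0.48), ∇φ = (0, 1.28, -2.88) → (0, 0.16, -0.48) − 0.1·(0, 1.28, -2.88) = (0, 0.032, -0.192)
∂φ/∂a at (0, 0.032, -0.192) = 0

0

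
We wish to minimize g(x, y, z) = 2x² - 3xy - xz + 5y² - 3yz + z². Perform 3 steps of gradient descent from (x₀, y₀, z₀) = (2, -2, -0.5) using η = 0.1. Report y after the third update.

-0.0195

∇g = (4x - 3y - z, -3x + 10y - 3z, -x - 3y + 2z)
Step 1: at (2, -2, -0.5), ∇g = (14.5, -24.5, 3) → (2, -2, -0.5) − 0.1·(14.5, -24.5, 3) = (0.55, 0.45, -0.8)
Step 2: at (0.55, 0.45, -0.8), ∇g = (1.65, 5.25, -3.5) → (0.55, 0.45, -0.8) − 0.1·(1.65, 5.25, -3.5) = (0.385, -0.075, -0.45)
Step 3: at (0.385, -0.075, -0.45), ∇g = (2.215, -0.555, -1.06) → (0.385, -0.075, -0.45) − 0.1·(2.215, -0.555, -1.06) = (0.1635, -0.0195, -0.344)
y = -0.0195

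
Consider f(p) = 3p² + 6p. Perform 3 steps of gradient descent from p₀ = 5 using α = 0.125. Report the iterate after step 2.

f′(p) = 6p + 6
p₁ = 5 − 0.125·36 = 0.5
p₂ = 0.5 − 0.125·9 = -0.625

-0.625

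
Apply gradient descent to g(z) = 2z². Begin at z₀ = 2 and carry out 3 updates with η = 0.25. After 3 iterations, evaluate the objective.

0

g′(z) = 4z
z₁ = 2 − 0.25·8 = 0
z₂ = 0 − 0.25·0 = 0
z₃ = 0 − 0.25·0 = 0
g(0) = 0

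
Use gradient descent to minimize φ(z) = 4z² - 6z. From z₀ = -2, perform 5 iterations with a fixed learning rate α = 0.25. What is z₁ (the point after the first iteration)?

3.5

φ′(z) = 8z - 6
z₁ = -2 − 0.25·(-22) = 3.5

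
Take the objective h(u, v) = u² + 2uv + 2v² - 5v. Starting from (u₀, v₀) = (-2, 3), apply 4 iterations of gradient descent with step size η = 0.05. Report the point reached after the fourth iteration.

∇h = (2u + 2v, 2u + 4v - 5)
Step 1: at (-2, 3), ∇h = (2, 3) → (-2, 3) − 0.05·(2, 3) = (-2.1, 2.85)
Step 2: at (-2.1, 2.85), ∇h = (1.5, 2.2) → (-2.1, 2.85) − 0.05·(1.5, 2.2) = (-2.175, 2.74)
Step 3: at (-2.175, 2.74), ∇h = (1.13, 1.61) → (-2.175, 2.74) − 0.05·(1.13, 1.61) = (-2.2315, 2.6595)
Step 4: at (-2.2315, 2.6595), ∇h = (0.856, 1.175) → (-2.2315, 2.6595) − 0.05·(0.856, 1.175) = (-2.2743, 2.60075)

(-2.2743, 2.60075)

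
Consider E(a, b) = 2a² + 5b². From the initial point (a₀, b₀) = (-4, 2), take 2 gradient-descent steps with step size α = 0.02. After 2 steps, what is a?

∇E = (4a, 10b)
(a₁, b₁) = (-4, 2) − 0.02·(-16, 20) = (-3.68, 1.6)
(a₂, b₂) = (-3.68, 1.6) − 0.02·(-14.72, 16) = (-3.3856, 1.28)
a = -3.3856

-3.3856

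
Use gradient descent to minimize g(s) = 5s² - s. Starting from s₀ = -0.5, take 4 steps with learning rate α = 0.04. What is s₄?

0.02224

g′(s) = 10s - 1
Step 1: g′(-0.5) = -6; s₁ = -0.5 − 0.04·(-6) = -0.26
Step 2: g′(-0.26) = -3.6; s₂ = -0.26 − 0.04·(-3.6) = -0.116
Step 3: g′(-0.116) = -2.16; s₃ = -0.116 − 0.04·(-2.16) = -0.0296
Step 4: g′(-0.0296) = -1.296; s₄ = -0.0296 − 0.04·(-1.296) = 0.02224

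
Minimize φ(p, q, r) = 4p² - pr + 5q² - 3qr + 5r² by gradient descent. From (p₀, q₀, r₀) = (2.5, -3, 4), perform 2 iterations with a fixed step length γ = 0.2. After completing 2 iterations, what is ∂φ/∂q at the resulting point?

∇φ = (8p - r, 10q - 3r, -p - 3q + 10r)
(p₁, q₁, r₁) = (2.5, -3, 4) − 0.2·(16, -42, 46.5) = (-0.7, 5.4, -5.3)
(p₂, q₂, r₂) = (-0.7, 5.4, -5.3) − 0.2·(-0.3, 69.9, -68.5) = (-0.64, -8.58, 8.4)
∂φ/∂q at (-0.64, -8.58, 8.4) = -111

-111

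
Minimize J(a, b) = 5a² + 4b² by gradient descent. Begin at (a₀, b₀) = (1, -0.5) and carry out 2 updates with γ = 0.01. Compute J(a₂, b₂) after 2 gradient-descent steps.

∇J = (10a, 8b)
Step 1: at (1, -0.5), ∇J = (10, -4) → (1, -0.5) − 0.01·(10, -4) = (0.9, -0.46)
Step 2: at (0.9, -0.46), ∇J = (9, -3.68) → (0.9, -0.46) − 0.01·(9, -3.68) = (0.81, -0.4232)
J(0.81, -0.4232) = 3.99689296

3.99689296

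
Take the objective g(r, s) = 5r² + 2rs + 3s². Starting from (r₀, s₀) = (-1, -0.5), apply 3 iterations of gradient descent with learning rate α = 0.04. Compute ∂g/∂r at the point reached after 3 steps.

-1.953984

∇g = (10r + 2s, 2r + 6s)
(r₁, s₁) = (-1, -0.5) − 0.04·(-11, -5) = (-0.56, -0.3)
(r₂, s₂) = (-0.56, -0.3) − 0.04·(-6.2, -2.92) = (-0.312, -0.1832)
(r₃, s₃) = (-0.312, -0.1832) − 0.04·(-3.4864, -1.7232) = (-0.172544, -0.114272)
∂g/∂r at (-0.172544, -0.114272) = -1.953984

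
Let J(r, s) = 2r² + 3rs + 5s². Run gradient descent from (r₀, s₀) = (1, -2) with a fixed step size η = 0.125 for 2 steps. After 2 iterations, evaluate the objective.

1.05126953125

∇J = (4r + 3s, 3r + 10s)
Step 1: at (1, -2), ∇J = (-2, -17) → (1, -2) − 0.125·(-2, -17) = (1.25, 0.125)
Step 2: at (1.25, 0.125), ∇J = (5.375, 5) → (1.25, 0.125) − 0.125·(5.375, 5) = (0.578125, -0.5)
J(0.578125, -0.5) = 1.05126953125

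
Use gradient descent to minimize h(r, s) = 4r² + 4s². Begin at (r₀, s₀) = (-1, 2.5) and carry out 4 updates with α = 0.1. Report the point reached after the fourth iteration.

∇h = (8r, 8s)
Step 1: at (-1, 2.5), ∇h = (-8, 20) → (-1, 2.5) − 0.1·(-8, 20) = (-0.2, 0.5)
Step 2: at (-0.2, 0.5), ∇h = (-1.6, 4) → (-0.2, 0.5) − 0.1·(-1.6, 4) = (-0.04, 0.1)
Step 3: at (-0.04, 0.1), ∇h = (-0.32, 0.8) → (-0.04, 0.1) − 0.1·(-0.32, 0.8) = (-0.008, 0.02)
Step 4: at (-0.008, 0.02), ∇h = (-0.064, 0.16) → (-0.008, 0.02) − 0.1·(-0.064, 0.16) = (-0.0016, 0.004)

(-0.0016, 0.004)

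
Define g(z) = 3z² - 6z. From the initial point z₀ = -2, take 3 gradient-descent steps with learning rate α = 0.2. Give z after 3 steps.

g′(z) = 6z - 6
Step 1: g′(-2) = -18; z₁ = -2 − 0.2·(-18) = 1.6
Step 2: g′(1.6) = 3.6; z₂ = 1.6 − 0.2·3.6 = 0.88
Step 3: g′(0.88) = -0.72; z₃ = 0.88 − 0.2·(-0.72) = 1.024

1.024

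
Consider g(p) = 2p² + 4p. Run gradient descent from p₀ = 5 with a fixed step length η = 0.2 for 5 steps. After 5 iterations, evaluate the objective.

g′(p) = 4p + 4
p₁ = 5 − 0.2·24 = 0.2
p₂ = 0.2 − 0.2·4.8 = -0.76
p₃ = -0.76 − 0.2·0.96 = -0.952
p₄ = -0.952 − 0.2·0.192 = -0.9904
p₅ = -0.9904 − 0.2·0.0384 = -0.99808
g(-0.99808) = -1.9999926272

-1.9999926272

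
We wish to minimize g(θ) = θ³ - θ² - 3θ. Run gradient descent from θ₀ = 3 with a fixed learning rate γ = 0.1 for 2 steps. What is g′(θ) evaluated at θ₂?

-0.483408

g′(θ) = 3θ² - 2θ - 3
θ₁ = 3 − 0.1·18 = 1.2
θ₂ = 1.2 − 0.1·(-1.08) = 1.308
g′(θ) at (1.308) = -0.483408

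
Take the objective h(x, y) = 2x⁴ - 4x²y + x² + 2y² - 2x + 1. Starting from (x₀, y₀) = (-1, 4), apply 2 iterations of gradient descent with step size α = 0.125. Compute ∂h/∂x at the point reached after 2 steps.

∇h = (8x³ - 8xy + 2x - 2, -4x² + 4y)
(x₁, y₁) = (-1, 4) − 0.125·(20, 12) = (-3.5, 2.5)
(x₂, y₂) = (-3.5, 2.5) − 0.125·(-282, -39) = (31.75, 7.375)
∂h/∂x at (31.75, 7.375) = 254236.125

254236.125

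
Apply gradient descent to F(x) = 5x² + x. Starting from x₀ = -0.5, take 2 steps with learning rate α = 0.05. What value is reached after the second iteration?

F′(x) = 10x + 1
Step 1: F′(-0.5) = -4; x₁ = -0.5 − 0.05·(-4) = -0.3
Step 2: F′(-0.3) = -2; x₂ = -0.3 − 0.05·(-2) = -0.2

-0.2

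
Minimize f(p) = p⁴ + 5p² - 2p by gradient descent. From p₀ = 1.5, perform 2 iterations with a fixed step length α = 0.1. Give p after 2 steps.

f′(p) = 4p³ + 10p - 2
p₁ = 1.5 − 0.1·26.5 = -1.15
p₂ = -1.15 − 0.1·(-19.5835) = 0.80835

0.80835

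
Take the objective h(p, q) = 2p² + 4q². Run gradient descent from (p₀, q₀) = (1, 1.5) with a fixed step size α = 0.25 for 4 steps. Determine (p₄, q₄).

∇h = (4p, 8q)
(p₁, q₁) = (1, 1.5) − 0.25·(4, 12) = (0, -1.5)
(p₂, q₂) = (0, -1.5) − 0.25·(0, -12) = (0, 1.5)
(p₃, q₃) = (0, 1.5) − 0.25·(0, 12) = (0, -1.5)
(p₄, q₄) = (0, -1.5) − 0.25·(0, -12) = (0, 1.5)

(0, 1.5)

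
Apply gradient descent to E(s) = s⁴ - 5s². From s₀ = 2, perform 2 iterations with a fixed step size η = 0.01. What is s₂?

E′(s) = 4s³ - 10s
s₁ = 2 − 0.01·12 = 1.88
s₂ = 1.88 − 0.01·7.778688 = 1.80221312

1.80221312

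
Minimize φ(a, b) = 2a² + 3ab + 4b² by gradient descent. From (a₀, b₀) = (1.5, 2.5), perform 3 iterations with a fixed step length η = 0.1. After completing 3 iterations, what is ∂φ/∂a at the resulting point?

0.1335

∇φ = (4a + 3b, 3a + 8b)
Step 1: at (1.5, 2.5), ∇φ = (13.5, 24.5) → (1.5, 2.5) − 0.1·(13.5, 24.5) = (0.15, 0.05)
Step 2: at (0.15, 0.05), ∇φ = (0.75, 0.85) → (0.15, 0.05) − 0.1·(0.75, 0.85) = (0.075, -0.035)
Step 3: at (0.075, -0.035), ∇φ = (0.195, -0.055) → (0.075, -0.035) − 0.1·(0.195, -0.055) = (0.0555, -0.0295)
∂φ/∂a at (0.0555, -0.0295) = 0.1335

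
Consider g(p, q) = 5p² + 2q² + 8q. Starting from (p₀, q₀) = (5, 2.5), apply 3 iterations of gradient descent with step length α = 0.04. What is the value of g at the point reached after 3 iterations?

12.059570280448

∇g = (10p, 4q + 8)
(p₁, q₁) = (5, 2.5) − 0.04·(50, 18) = (3, 1.78)
(p₂, q₂) = (3, 1.78) − 0.04·(30, 15.12) = (1.8, 1.1752)
(p₃, q₃) = (1.8, 1.1752) − 0.04·(18, 12.7008) = (1.08, 0.667168)
g(1.08, 0.667168) = 12.059570280448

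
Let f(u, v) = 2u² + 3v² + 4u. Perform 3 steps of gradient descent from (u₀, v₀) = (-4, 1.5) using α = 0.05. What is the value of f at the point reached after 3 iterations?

∇f = (4u + 4, 6v)
(u₁, v₁) = (-4, 1.5) − 0.05·(-12, 9) = (-3.4, 1.05)
(u₂, v₂) = (-3.4, 1.05) − 0.05·(-9.6, 6.3) = (-2.92, 0.735)
(u₃, v₃) = (-2.92, 0.735) − 0.05·(-7.68, 4.41) = (-2.536, 0.5145)
f(-2.536, 0.5145) = 3.51272275

3.51272275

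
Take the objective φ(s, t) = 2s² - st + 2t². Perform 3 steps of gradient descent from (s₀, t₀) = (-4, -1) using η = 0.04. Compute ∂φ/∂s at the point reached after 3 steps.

-8.95104

∇φ = (4s - t, -s + 4t)
(s₁, t₁) = (-4, -1) − 0.04·(-15, 0) = (-3.4, -1)
(s₂, t₂) = (-3.4, -1) − 0.04·(-12.6, -0.6) = (-2.896, -0.976)
(s₃, t₃) = (-2.896, -0.976) − 0.04·(-10.608, -1.008) = (-2.47168, -0.93568)
∂φ/∂s at (-2.47168, -0.93568) = -8.95104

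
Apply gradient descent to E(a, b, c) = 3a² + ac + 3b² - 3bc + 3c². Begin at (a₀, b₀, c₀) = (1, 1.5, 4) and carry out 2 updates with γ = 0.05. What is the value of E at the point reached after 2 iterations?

13.143821875

∇E = (6a + c, 6b - 3c, a - 3b + 6c)
Step 1: at (1, 1.5, 4), ∇E = (10, -3, 20.5) → (1, 1.5, 4) − 0.05·(10, -3, 20.5) = (0.5, 1.65, 2.975)
Step 2: at (0.5, 1.65, 2.975), ∇E = (5.975, 0.975, 13.4) → (0.5, 1.65, 2.975) − 0.05·(5.975, 0.975, 13.4) = (0.20125, 1.60125, 2.305)
E(0.20125, 1.60125, 2.305) = 13.143821875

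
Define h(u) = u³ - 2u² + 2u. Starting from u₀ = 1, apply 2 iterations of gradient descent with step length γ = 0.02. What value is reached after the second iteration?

h′(u) = 3u² - 4u + 2
Step 1: h′(1) = 1; u₁ = 1 − 0.02·1 = 0.98
Step 2: h′(0.98) = 0.9612; u₂ = 0.98 − 0.02·0.9612 = 0.960776

0.960776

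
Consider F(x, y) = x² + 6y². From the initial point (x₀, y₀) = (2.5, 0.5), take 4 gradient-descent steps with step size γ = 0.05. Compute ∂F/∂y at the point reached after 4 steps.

∇F = (2x, 12y)
Step 1: at (2.5, 0.5), ∇F = (5, 6) → (2.5, 0.5) − 0.05·(5, 6) = (2.25, 0.2)
Step 2: at (2.25, 0.2), ∇F = (4.5, 2.4) → (2.25, 0.2) − 0.05·(4.5, 2.4) = (2.025, 0.08)
Step 3: at (2.025, 0.08), ∇F = (4.05, 0.96) → (2.025, 0.08) − 0.05·(4.05, 0.96) = (1.8225, 0.032)
Step 4: at (1.8225, 0.032), ∇F = (3.645, 0.384) → (1.8225, 0.032) − 0.05·(3.645, 0.384) = (1.64025, 0.0128)
∂F/∂y at (1.64025, 0.0128) = 0.1536

0.1536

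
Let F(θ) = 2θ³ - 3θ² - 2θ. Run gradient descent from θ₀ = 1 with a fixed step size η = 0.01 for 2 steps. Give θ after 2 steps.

F′(θ) = 6θ² - 6θ - 2
Step 1: F′(1) = -2; θ₁ = 1 − 0.01·(-2) = 1.02
Step 2: F′(1.02) = -1.8776; θ₂ = 1.02 − 0.01·(-1.8776) = 1.038776

1.038776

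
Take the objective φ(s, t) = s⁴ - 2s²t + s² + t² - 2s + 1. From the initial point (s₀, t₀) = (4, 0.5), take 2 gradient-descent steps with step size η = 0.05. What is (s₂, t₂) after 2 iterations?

∇φ = (4s³ - 4st + 2s - 2, -2s² + 2t)
(s₁, t₁) = (4, 0.5) − 0.05·(254, -31) = (-8.7, 2.05)
(s₂, t₂) = (-8.7, 2.05) − 0.05·(-2582.072, -147.28) = (120.4036, 9.414)

(120.4036, 9.414)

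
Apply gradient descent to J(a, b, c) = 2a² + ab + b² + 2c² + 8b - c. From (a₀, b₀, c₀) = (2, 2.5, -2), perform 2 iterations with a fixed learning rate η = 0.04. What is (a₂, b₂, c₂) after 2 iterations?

∇J = (4a + b, a + 2b + 8, 4c - 1)
Step 1: at (2, 2.5, -2), ∇J = (10.5, 15, -9) → (2, 2.5, -2) − 0.04·(10.5, 15, -9) = (1.58, 1.9, -1.64)
Step 2: at (1.58, 1.9, -1.64), ∇J = (8.22, 13.38, -7.56) → (1.58, 1.9, -1.64) − 0.04·(8.22, 13.38, -7.56) = (1.2512, 1.3648, -1.3376)

(1.2512, 1.3648, -1.3376)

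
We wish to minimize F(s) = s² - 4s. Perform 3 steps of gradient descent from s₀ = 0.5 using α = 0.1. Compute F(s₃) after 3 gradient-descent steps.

-3.410176

F′(s) = 2s - 4
s₁ = 0.5 − 0.1·(-3) = 0.8
s₂ = 0.8 − 0.1·(-2.4) = 1.04
s₃ = 1.04 − 0.1·(-1.92) = 1.232
F(1.232) = -3.410176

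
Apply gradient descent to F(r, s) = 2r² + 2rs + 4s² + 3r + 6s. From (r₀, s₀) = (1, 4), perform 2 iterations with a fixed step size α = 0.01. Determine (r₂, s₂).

(0.714, 3.235)

∇F = (4r + 2s + 3, 2r + 8s + 6)
Step 1: at (1, 4), ∇F = (15, 40) → (1, 4) − 0.01·(15, 40) = (0.85, 3.6)
Step 2: at (0.85, 3.6), ∇F = (13.6, 36.5) → (0.85, 3.6) − 0.01·(13.6, 36.5) = (0.714, 3.235)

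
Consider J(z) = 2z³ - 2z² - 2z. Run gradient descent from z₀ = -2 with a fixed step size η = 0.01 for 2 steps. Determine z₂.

-2.6894

J′(z) = 6z² - 4z - 2
z₁ = -2 − 0.01·30 = -2.3
z₂ = -2.3 − 0.01·38.94 = -2.6894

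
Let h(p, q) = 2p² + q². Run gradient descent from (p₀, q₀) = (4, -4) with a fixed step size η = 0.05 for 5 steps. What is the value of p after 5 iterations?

1.31072

∇h = (4p, 2q)
(p₁, q₁) = (4, -4) − 0.05·(16, -8) = (3.2, -3.6)
(p₂, q₂) = (3.2, -3.6) − 0.05·(12.8, -7.2) = (2.56, -3.24)
(p₃, q₃) = (2.56, -3.24) − 0.05·(10.24, -6.48) = (2.048, -2.916)
(p₄, q₄) = (2.048, -2.916) − 0.05·(8.192, -5.832) = (1.6384, -2.6244)
(p₅, q₅) = (1.6384, -2.6244) − 0.05·(6.5536, -5.2488) = (1.31072, -2.36196)
p = 1.31072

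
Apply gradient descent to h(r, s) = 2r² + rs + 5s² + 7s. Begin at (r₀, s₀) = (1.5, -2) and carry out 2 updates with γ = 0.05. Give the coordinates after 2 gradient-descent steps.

(1.11125, -1.1275)

∇h = (4r + s, r + 10s + 7)
(r₁, s₁) = (1.5, -2) − 0.05·(4, -11.5) = (1.3, -1.425)
(r₂, s₂) = (1.3, -1.425) − 0.05·(3.775, -5.95) = (1.11125, -1.1275)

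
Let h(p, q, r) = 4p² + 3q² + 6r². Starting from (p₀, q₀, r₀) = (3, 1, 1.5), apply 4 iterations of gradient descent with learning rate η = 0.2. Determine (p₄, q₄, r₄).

(0.3888, 0.0016, 5.7624)

∇h = (8p, 6q, 12r)
Step 1: at (3, 1, 1.5), ∇h = (24, 6, 18) → (3, 1, 1.5) − 0.2·(24, 6, 18) = (-1.8, -0.2, -2.1)
Step 2: at (-1.8, -0.2, -2.1), ∇h = (-14.4, -1.2, -25.2) → (-1.8, -0.2, -2.1) − 0.2·(-14.4, -1.2, -25.2) = (1.08, 0.04, 2.94)
Step 3: at (1.08, 0.04, 2.94), ∇h = (8.64, 0.24, 35.28) → (1.08, 0.04, 2.94) − 0.2·(8.64, 0.24, 35.28) = (-0.648, -0.008, -4.116)
Step 4: at (-0.648, -0.008, -4.116), ∇h = (-5.184, -0.048, -49.392) → (-0.648, -0.008, -4.116) − 0.2·(-5.184, -0.048, -49.392) = (0.3888, 0.0016, 5.7624)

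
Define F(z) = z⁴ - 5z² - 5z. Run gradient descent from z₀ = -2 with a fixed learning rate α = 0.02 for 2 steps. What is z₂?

-1.52605632

F′(z) = 4z³ - 10z - 5
Step 1: F′(-2) = -17; z₁ = -2 − 0.02·(-17) = -1.66
Step 2: F′(-1.66) = -6.697184; z₂ = -1.66 − 0.02·(-6.697184) = -1.52605632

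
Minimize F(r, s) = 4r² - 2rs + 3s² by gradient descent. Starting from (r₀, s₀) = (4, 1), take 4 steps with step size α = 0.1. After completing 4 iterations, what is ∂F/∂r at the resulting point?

∇F = (8r - 2s, -2r + 6s)
Step 1: at (4, 1), ∇F = (30, -2) → (4, 1) − 0.1·(30, -2) = (1, 1.2)
Step 2: at (1, 1.2), ∇F = (5.6, 5.2) → (1, 1.2) − 0.1·(5.6, 5.2) = (0.44, 0.68)
Step 3: at (0.44, 0.68), ∇F = (2.16, 3.2) → (0.44, 0.68) − 0.1·(2.16, 3.2) = (0.224, 0.36)
Step 4: at (0.224, 0.36), ∇F = (1.072, 1.712) → (0.224, 0.36) − 0.1·(1.072, 1.712) = (0.1168, 0.1888)
∂F/∂r at (0.1168, 0.1888) = 0.5568

0.5568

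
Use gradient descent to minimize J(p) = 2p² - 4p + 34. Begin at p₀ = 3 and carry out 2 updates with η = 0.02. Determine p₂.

2.6928

J′(p) = 4p - 4
p₁ = 3 − 0.02·8 = 2.84
p₂ = 2.84 − 0.02·7.36 = 2.6928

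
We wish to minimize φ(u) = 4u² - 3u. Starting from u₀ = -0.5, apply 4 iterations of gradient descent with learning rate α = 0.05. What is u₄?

0.2616

φ′(u) = 8u - 3
u₁ = -0.5 − 0.05·(-7) = -0.15
u₂ = -0.15 − 0.05·(-4.2) = 0.06
u₃ = 0.06 − 0.05·(-2.52) = 0.186
u₄ = 0.186 − 0.05·(-1.512) = 0.2616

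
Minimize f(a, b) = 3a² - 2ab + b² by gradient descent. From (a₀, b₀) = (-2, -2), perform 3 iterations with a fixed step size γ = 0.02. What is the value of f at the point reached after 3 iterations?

5.126975225856

∇f = (6a - 2b, -2a + 2b)
(a₁, b₁) = (-2, -2) − 0.02·(-8, 0) = (-1.84, -2)
(a₂, b₂) = (-1.84, -2) − 0.02·(-7.04, -0.32) = (-1.6992, -1.9936)
(a₃, b₃) = (-1.6992, -1.9936) − 0.02·(-6.208, -0.5888) = (-1.57504, -1.981824)
f(-1.57504, -1.981824) = 5.126975225856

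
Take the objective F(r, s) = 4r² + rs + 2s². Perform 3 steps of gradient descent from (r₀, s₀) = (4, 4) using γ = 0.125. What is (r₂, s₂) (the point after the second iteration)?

(-0.1875, 0.8125)

∇F = (8r + s, r + 4s)
(r₁, s₁) = (4, 4) − 0.125·(36, 20) = (-0.5, 1.5)
(r₂, s₂) = (-0.5, 1.5) − 0.125·(-2.5, 5.5) = (-0.1875, 0.8125)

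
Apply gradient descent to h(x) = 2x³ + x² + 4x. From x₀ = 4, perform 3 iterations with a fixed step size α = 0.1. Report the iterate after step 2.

h′(x) = 6x² + 2x + 4
Step 1: h′(4) = 108; x₁ = 4 − 0.1·108 = -6.8
Step 2: h′(-6.8) = 267.84; x₂ = -6.8 − 0.1·267.84 = -33.584

-33.584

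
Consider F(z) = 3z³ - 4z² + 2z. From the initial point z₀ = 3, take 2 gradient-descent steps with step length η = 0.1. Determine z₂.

-12.989

F′(z) = 9z² - 8z + 2
Step 1: F′(3) = 59; z₁ = 3 − 0.1·59 = -2.9
Step 2: F′(-2.9) = 100.89; z₂ = -2.9 − 0.1·100.89 = -12.989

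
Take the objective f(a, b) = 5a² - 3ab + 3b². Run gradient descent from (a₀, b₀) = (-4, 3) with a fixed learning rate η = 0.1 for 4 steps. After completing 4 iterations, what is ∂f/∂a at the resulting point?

∇f = (10a - 3b, -3a + 6b)
Step 1: at (-4, 3), ∇f = (-49, 30) → (-4, 3) − 0.1·(-49, 30) = (0.9, 0)
Step 2: at (0.9, 0), ∇f = (9, -2.7) → (0.9, 0) − 0.1·(9, -2.7) = (0, 0.27)
Step 3: at (0, 0.27), ∇f = (-0.81, 1.62) → (0, 0.27) − 0.1·(-0.81, 1.62) = (0.081, 0.108)
Step 4: at (0.081, 0.108), ∇f = (0.486, 0.405) → (0.081, 0.108) − 0.1·(0.486, 0.405) = (0.0324, 0.0675)
∂f/∂a at (0.0324, 0.0675) = 0.1215

0.1215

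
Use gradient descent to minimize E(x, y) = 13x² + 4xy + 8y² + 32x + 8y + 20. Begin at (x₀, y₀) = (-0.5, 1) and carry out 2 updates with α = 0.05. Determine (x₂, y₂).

(-1.085, -0.09)

∇E = (26x + 4y + 32, 4x + 16y + 8)
(x₁, y₁) = (-0.5, 1) − 0.05·(23, 22) = (-1.65, -0.1)
(x₂, y₂) = (-1.65, -0.1) − 0.05·(-11.3, -0.2) = (-1.085, -0.09)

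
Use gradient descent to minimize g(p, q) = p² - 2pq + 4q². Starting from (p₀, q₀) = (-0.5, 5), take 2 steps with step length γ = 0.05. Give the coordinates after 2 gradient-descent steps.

∇g = (2p - 2q, -2p + 8q)
(p₁, q₁) = (-0.5, 5) − 0.05·(-11, 41) = (0.05, 2.95)
(p₂, q₂) = (0.05, 2.95) − 0.05·(-5.8, 23.5) = (0.34, 1.775)

(0.34, 1.775)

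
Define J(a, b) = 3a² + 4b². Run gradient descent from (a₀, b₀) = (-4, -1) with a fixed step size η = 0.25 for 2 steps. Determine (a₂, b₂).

∇J = (6a, 8b)
(a₁, b₁) = (-4, -1) − 0.25·(-24, -8) = (2, 1)
(a₂, b₂) = (2, 1) − 0.25·(12, 8) = (-1, -1)

(-1, -1)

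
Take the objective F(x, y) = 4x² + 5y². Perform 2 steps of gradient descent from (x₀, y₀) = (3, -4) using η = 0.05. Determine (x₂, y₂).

(1.08, -1)

∇F = (8x, 10y)
Step 1: at (3, -4), ∇F = (24, -40) → (3, -4) − 0.05·(24, -40) = (1.8, -2)
Step 2: at (1.8, -2), ∇F = (14.4, -20) → (1.8, -2) − 0.05·(14.4, -20) = (1.08, -1)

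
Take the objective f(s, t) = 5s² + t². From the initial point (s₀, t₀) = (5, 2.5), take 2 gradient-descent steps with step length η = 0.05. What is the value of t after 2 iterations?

∇f = (10s, 2t)
(s₁, t₁) = (5, 2.5) − 0.05·(50, 5) = (2.5, 2.25)
(s₂, t₂) = (2.5, 2.25) − 0.05·(25, 4.5) = (1.25, 2.025)
t = 2.025

2.025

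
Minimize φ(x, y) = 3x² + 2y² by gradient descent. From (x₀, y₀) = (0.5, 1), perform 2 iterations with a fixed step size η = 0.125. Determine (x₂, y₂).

(0.03125, 0.25)

∇φ = (6x, 4y)
(x₁, y₁) = (0.5, 1) − 0.125·(3, 4) = (0.125, 0.5)
(x₂, y₂) = (0.125, 0.5) − 0.125·(0.75, 2) = (0.03125, 0.25)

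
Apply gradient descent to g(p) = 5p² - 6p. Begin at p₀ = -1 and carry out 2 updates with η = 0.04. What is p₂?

g′(p) = 10p - 6
Step 1: g′(-1) = -16; p₁ = -1 − 0.04·(-16) = -0.36
Step 2: g′(-0.36) = -9.6; p₂ = -0.36 − 0.04·(-9.6) = 0.024

0.024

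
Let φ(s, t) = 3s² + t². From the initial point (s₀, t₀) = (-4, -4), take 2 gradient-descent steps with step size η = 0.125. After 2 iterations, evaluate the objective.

5.25

∇φ = (6s, 2t)
Step 1: at (-4, -4), ∇φ = (-24, -8) → (-4, -4) − 0.125·(-24, -8) = (-1, -3)
Step 2: at (-1, -3), ∇φ = (-6, -6) → (-1, -3) − 0.125·(-6, -6) = (-0.25, -2.25)
φ(-0.25, -2.25) = 5.25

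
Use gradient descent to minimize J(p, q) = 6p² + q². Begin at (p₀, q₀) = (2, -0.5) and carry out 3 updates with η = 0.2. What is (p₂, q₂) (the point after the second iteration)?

∇J = (12p, 2q)
(p₁, q₁) = (2, -0.5) − 0.2·(24, -1) = (-2.8, -0.3)
(p₂, q₂) = (-2.8, -0.3) − 0.2·(-33.6, -0.6) = (3.92, -0.18)

(3.92, -0.18)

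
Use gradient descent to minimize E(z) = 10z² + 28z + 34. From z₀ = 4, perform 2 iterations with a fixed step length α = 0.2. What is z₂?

47.2

E′(z) = 20z + 28
Step 1: E′(4) = 108; z₁ = 4 − 0.2·108 = -17.6
Step 2: E′(-17.6) = -324; z₂ = -17.6 − 0.2·(-324) = 47.2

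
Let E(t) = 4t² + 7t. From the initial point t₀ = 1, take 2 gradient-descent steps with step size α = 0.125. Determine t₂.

E′(t) = 8t + 7
t₁ = 1 − 0.125·15 = -0.875
t₂ = -0.875 − 0.125·0 = -0.875

-0.875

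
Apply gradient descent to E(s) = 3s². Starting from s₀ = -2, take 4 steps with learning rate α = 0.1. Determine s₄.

E′(s) = 6s
s₁ = -2 − 0.1·(-12) = -0.8
s₂ = -0.8 − 0.1·(-4.8) = -0.32
s₃ = -0.32 − 0.1·(-1.92) = -0.128
s₄ = -0.128 − 0.1·(-0.768) = -0.0512

-0.0512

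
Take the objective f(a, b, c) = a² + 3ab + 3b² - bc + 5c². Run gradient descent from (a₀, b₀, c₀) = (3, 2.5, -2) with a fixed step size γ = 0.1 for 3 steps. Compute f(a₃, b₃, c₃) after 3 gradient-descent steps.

0.362094

∇f = (2a + 3b, 3a + 6b - c, -b + 10c)
(a₁, b₁, c₁) = (3, 2.5, -2) − 0.1·(13.5, 26, -22.5) = (1.65, -0.1, 0.25)
(a₂, b₂, c₂) = (1.65, -0.1, 0.25) − 0.1·(3, 4.1, 2.6) = (1.35, -0.51, -0.01)
(a₃, b₃, c₃) = (1.35, -0.51, -0.01) − 0.1·(1.17, 1, 0.41) = (1.233, -0.61, -0.051)
f(1.233, -0.61, -0.051) = 0.362094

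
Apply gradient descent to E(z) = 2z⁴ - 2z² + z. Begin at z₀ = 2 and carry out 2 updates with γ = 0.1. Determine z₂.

35.2424

E′(z) = 8z³ - 4z + 1
Step 1: E′(2) = 57; z₁ = 2 − 0.1·57 = -3.7
Step 2: E′(-3.7) = -389.424; z₂ = -3.7 − 0.1·(-389.424) = 35.2424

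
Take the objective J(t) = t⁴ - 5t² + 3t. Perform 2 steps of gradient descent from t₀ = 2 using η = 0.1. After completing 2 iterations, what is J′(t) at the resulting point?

-2.4015

J′(t) = 4t³ - 10t + 3
t₁ = 2 − 0.1·15 = 0.5
t₂ = 0.5 − 0.1·(-1.5) = 0.65
J′(t) at (0.65) = -2.4015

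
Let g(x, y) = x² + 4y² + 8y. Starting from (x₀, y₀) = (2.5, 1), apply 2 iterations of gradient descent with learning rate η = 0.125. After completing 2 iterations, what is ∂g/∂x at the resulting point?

2.8125

∇g = (2x, 8y + 8)
(x₁, y₁) = (2.5, 1) − 0.125·(5, 16) = (1.875, -1)
(x₂, y₂) = (1.875, -1) − 0.125·(3.75, 0) = (1.40625, -1)
∂g/∂x at (1.40625, -1) = 2.8125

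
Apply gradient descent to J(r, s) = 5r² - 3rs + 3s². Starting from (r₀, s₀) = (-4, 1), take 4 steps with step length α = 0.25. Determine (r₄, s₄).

(-46.078125, 24.66015625)

∇J = (10r - 3s, -3r + 6s)
(r₁, s₁) = (-4, 1) − 0.25·(-43, 18) = (6.75, -3.5)
(r₂, s₂) = (6.75, -3.5) − 0.25·(78, -41.25) = (-12.75, 6.8125)
(r₃, s₃) = (-12.75, 6.8125) − 0.25·(-147.9375, 79.125) = (24.234375, -12.96875)
(r₄, s₄) = (24.234375, -12.96875) − 0.25·(281.25, -150.515625) = (-46.078125, 24.66015625)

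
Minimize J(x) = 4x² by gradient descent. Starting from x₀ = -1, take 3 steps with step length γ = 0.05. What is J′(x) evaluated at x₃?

-1.728

J′(x) = 8x
x₁ = -1 − 0.05·(-8) = -0.6
x₂ = -0.6 − 0.05·(-4.8) = -0.36
x₃ = -0.36 − 0.05·(-2.88) = -0.216
J′(x) at (-0.216) = -1.728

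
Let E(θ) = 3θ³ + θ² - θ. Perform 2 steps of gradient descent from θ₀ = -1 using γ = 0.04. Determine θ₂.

E′(θ) = 9θ² + 2θ - 1
θ₁ = -1 − 0.04·6 = -1.24
θ₂ = -1.24 − 0.04·10.3584 = -1.654336

-1.654336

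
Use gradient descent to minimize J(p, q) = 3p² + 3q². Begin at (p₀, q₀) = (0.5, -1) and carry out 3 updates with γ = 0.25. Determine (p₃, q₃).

∇J = (6p, 6q)
(p₁, q₁) = (0.5, -1) − 0.25·(3, -6) = (-0.25, 0.5)
(p₂, q₂) = (-0.25, 0.5) − 0.25·(-1.5, 3) = (0.125, -0.25)
(p₃, q₃) = (0.125, -0.25) − 0.25·(0.75, -1.5) = (-0.0625, 0.125)

(-0.0625, 0.125)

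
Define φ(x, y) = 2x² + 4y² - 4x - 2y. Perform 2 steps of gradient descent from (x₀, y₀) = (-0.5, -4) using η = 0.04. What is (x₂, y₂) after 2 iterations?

(-0.0584, -1.7152)

∇φ = (4x - 4, 8y - 2)
Step 1: at (-0.5, -4), ∇φ = (-6, -34) → (-0.5, -4) − 0.04·(-6, -34) = (-0.26, -2.64)
Step 2: at (-0.26, -2.64), ∇φ = (-5.04, -23.12) → (-0.26, -2.64) − 0.04·(-5.04, -23.12) = (-0.0584, -1.7152)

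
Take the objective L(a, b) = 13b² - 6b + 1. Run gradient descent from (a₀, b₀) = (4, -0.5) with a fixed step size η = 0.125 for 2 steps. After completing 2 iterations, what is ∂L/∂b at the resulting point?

∇L = (0, 26b - 6)
Step 1: at (4, -0.5), ∇L = (0, -19) → (4, -0.5) − 0.125·(0, -19) = (4, 1.875)
Step 2: at (4, 1.875), ∇L = (0, 42.75) → (4, 1.875) − 0.125·(0, 42.75) = (4, -3.46875)
∂L/∂b at (4, -3.46875) = -96.1875

-96.1875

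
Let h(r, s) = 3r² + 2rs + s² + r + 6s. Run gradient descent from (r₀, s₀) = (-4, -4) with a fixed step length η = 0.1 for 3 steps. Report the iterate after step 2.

(0.14, -2.82)

∇h = (6r + 2s + 1, 2r + 2s + 6)
Step 1: at (-4, -4), ∇h = (-31, -10) → (-4, -4) − 0.1·(-31, -10) = (-0.9, -3)
Step 2: at (-0.9, -3), ∇h = (-10.4, -1.8) → (-0.9, -3) − 0.1·(-10.4, -1.8) = (0.14, -2.82)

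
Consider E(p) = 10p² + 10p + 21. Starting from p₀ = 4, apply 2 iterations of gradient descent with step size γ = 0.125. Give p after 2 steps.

9.625

E′(p) = 20p + 10
Step 1: E′(4) = 90; p₁ = 4 − 0.125·90 = -7.25
Step 2: E′(-7.25) = -135; p₂ = -7.25 − 0.125·(-135) = 9.625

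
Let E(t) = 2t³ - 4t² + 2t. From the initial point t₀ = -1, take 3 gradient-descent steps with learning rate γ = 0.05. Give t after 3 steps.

E′(t) = 6t² - 8t + 2
t₁ = -1 − 0.05·16 = -1.8
t₂ = -1.8 − 0.05·35.84 = -3.592
t₃ = -3.592 − 0.05·108.150784 = -8.9995392

-8.9995392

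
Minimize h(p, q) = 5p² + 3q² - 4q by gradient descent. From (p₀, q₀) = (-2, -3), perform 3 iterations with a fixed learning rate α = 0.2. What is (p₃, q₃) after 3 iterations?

(2, 0.696)

∇h = (10p, 6q - 4)
Step 1: at (-2, -3), ∇h = (-20, -22) → (-2, -3) − 0.2·(-20, -22) = (2, 1.4)
Step 2: at (2, 1.4), ∇h = (20, 4.4) → (2, 1.4) − 0.2·(20, 4.4) = (-2, 0.52)
Step 3: at (-2, 0.52), ∇h = (-20, -0.88) → (-2, 0.52) − 0.2·(-20, -0.88) = (2, 0.696)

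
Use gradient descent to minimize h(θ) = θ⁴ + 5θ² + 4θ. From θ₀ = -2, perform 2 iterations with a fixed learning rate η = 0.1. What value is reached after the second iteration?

-9.1808

h′(θ) = 4θ³ + 10θ + 4
θ₁ = -2 − 0.1·(-48) = 2.8
θ₂ = 2.8 − 0.1·119.808 = -9.1808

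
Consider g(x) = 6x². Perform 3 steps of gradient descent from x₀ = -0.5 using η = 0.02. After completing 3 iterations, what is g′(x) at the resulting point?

-2.633856

g′(x) = 12x
Step 1: g′(-0.5) = -6; x₁ = -0.5 − 0.02·(-6) = -0.38
Step 2: g′(-0.38) = -4.56; x₂ = -0.38 − 0.02·(-4.56) = -0.2888
Step 3: g′(-0.2888) = -3.4656; x₃ = -0.2888 − 0.02·(-3.4656) = -0.219488
g′(x) at (-0.219488) = -2.633856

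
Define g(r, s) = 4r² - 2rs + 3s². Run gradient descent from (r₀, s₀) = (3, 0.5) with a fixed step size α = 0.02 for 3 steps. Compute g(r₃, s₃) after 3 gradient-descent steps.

∇g = (8r - 2s, -2r + 6s)
(r₁, s₁) = (3, 0.5) − 0.02·(23, -3) = (2.54, 0.56)
(r₂, s₂) = (2.54, 0.56) − 0.02·(19.2, -1.72) = (2.156, 0.5944)
(r₃, s₃) = (2.156, 0.5944) − 0.02·(16.0592, -0.7456) = (1.834816, 0.609312)
g(1.834816, 0.609312) = 12.344031542272

12.344031542272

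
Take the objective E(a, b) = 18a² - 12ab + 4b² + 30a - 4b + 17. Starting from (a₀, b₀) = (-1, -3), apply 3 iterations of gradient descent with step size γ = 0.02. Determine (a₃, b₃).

∇E = (36a - 12b + 30, -12a + 8b - 4)
Step 1: at (-1, -3), ∇E = (30, -16) → (-1, -3) − 0.02·(30, -16) = (-1.6, -2.68)
Step 2: at (-1.6, -2.68), ∇E = (4.56, -6.24) → (-1.6, -2.68) − 0.02·(4.56, -6.24) = (-1.6912, -2.5552)
Step 3: at (-1.6912, -2.5552), ∇E = (-0.2208, -4.1472) → (-1.6912, -2.5552) − 0.02·(-0.2208, -4.1472) = (-1.686784, -2.472256)

(-1.686784, -2.472256)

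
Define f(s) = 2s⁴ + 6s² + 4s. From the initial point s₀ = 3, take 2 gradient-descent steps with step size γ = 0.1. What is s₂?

9238.6608

f′(s) = 8s³ + 12s + 4
Step 1: f′(3) = 256; s₁ = 3 − 0.1·256 = -22.6
Step 2: f′(-22.6) = -92612.608; s₂ = -22.6 − 0.1·(-92612.608) = 9238.6608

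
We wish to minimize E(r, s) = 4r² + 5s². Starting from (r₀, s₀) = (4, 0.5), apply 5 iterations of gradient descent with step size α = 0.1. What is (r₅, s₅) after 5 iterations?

∇E = (8r, 10s)
Step 1: at (4, 0.5), ∇E = (32, 5) → (4, 0.5) − 0.1·(32, 5) = (0.8, 0)
Step 2: at (0.8, 0), ∇E = (6.4, 0) → (0.8, 0) − 0.1·(6.4, 0) = (0.16, 0)
Step 3: at (0.16, 0), ∇E = (1.28, 0) → (0.16, 0) − 0.1·(1.28, 0) = (0.032, 0)
Step 4: at (0.032, 0), ∇E = (0.256, 0) → (0.032, 0) − 0.1·(0.256, 0) = (0.0064, 0)
Step 5: at (0.0064, 0), ∇E = (0.0512, 0) → (0.0064, 0) − 0.1·(0.0512, 0) = (0.00128, 0)

(0.00128, 0)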